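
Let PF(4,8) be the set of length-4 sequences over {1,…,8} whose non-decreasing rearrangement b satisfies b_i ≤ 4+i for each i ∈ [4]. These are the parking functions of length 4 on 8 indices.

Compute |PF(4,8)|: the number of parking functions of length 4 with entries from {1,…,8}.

|PF(4,8)| = (8+1−4)·(8+1)^{4−1} = 5·729 = 3645 (Konheim–Weiss)
One tuple (6,3,1,4) → sorted (1,3,4,6): b_i ≤ 4+i ∀i, a PF.

3645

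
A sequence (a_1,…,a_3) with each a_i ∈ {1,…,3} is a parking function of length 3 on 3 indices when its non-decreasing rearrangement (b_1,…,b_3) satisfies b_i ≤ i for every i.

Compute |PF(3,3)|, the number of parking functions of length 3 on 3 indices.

#PF = (4−3)·4^(3−1) = 1×16 = 16
One tuple (1,3,2) → sorted (1,2,3): b_i ≤ i ∀i, a PF.

16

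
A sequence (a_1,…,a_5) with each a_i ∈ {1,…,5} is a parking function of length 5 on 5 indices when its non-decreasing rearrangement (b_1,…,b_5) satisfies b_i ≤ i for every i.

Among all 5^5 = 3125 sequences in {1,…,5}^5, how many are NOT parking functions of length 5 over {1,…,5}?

1829

Count = (5+1−5)·(5+1)^{5−1} = 1 · 1296 = 1296
E.g. (4,5,5,2,2) → sorted (2,2,4,5,5): b_1=2>1, not a PF.
Total 3125; non-PF = 3125−1296 = 1829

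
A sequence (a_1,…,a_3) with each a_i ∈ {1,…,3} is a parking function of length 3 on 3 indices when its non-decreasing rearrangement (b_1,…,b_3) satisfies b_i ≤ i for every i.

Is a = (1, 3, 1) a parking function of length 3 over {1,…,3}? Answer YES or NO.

Rearranged: b = (1, 1, 3).
  b_1=1 ≤ 1
  b_2=1 ≤ 2
  b_3=3 ≤ 3
All bounds hold ⇒ YES

YES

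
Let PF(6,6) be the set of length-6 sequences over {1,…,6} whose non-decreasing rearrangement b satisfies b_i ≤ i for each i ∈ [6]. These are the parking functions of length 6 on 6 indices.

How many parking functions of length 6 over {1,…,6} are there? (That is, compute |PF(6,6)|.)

|PF(6,6)| = 1·7^5 = 1·16807 = 16807 [KW]
One tuple (1,3,4,6,1,2) → sorted (1,1,2,3,4,6): b_i ≤ i ∀i, a PF.

16807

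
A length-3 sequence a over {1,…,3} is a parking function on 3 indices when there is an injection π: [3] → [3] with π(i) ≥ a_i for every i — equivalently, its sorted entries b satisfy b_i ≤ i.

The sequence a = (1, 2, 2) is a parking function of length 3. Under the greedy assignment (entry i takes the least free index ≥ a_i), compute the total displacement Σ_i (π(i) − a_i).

1

Σπ(i) = 1+…+3 = 6; Σa = 1+2+2 = 5; disp = 6−5 = 1.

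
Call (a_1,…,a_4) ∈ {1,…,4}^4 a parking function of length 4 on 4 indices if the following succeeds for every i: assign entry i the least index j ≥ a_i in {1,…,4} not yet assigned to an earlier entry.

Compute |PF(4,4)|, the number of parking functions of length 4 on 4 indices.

125

|PF(4,4)| = (4+1−4)·(4+1)^{4−1} = 1·125 = 125 (Konheim–Weiss)
One tuple (1,2,4,1) → sorted (1,1,2,4): b_i ≤ i ∀i, a PF.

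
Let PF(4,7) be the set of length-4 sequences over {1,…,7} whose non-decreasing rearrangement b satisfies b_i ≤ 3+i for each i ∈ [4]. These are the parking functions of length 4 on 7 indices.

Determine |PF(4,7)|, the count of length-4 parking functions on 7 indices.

2048

#PF = (7−4+1)·(7+1)^(4−1) = 4 · 512 = 2048
E.g. (5,7,1,2) → sorted (1,2,5,7): b_i ≤ 3+i ∀i, a PF.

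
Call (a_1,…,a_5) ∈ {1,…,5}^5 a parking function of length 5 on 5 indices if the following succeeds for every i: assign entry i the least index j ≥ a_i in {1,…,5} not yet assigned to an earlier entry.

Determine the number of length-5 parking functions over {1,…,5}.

1296

|PF| = (5+1−5)·(5+1)^{5−1} = 1·1296 = 1296
One tuple (1,2,2,5,4) → sorted (1,2,2,4,5): b_i ≤ i ∀i, a PF.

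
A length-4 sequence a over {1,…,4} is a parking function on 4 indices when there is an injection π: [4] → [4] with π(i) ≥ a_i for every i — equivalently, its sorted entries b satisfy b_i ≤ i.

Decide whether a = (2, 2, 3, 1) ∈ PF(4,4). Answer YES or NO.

YES

Rearranged: b = (1, 2, 2, 3).
  b_1=1 ≤ 1
  b_2=2 ≤ 2
  b_3=2 ≤ 3
  b_4=3 ≤ 4
All bounds hold ⇒ YES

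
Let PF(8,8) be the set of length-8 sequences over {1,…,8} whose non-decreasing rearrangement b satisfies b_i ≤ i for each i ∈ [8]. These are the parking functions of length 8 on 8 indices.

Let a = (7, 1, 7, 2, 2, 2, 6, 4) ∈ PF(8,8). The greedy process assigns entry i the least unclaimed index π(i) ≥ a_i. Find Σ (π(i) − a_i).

Σπ(i) = 1+…+8 = 36; Σa = 7+1+7+2+2+2+6+4 = 31; disp = 36−31 = 5.

5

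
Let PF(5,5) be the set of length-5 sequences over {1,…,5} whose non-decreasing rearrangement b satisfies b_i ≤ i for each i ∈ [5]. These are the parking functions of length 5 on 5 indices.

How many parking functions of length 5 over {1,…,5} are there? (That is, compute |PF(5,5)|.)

|PF(5,5)| = (5−5+1)·(5+1)^(5−1) = 1×1296 = 1296 [KW]
E.g. (3,1,1,1,2) → sorted (1,1,1,2,3): b_i ≤ i ∀i, a PF.

1296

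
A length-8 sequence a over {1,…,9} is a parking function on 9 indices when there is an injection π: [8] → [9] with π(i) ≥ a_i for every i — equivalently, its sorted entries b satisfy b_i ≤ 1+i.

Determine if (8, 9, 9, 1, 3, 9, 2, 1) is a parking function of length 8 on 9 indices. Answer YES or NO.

NO

Sorted: b = (1, 1, 2, 3, 8, 9, 9, 9).
  b_1=1 ≤ 2
  b_2=1 ≤ 3
  b_3=2 ≤ 4
  b_4=3 ≤ 5
  b_5=8 > 6
  fails at i=5 ⇒ NO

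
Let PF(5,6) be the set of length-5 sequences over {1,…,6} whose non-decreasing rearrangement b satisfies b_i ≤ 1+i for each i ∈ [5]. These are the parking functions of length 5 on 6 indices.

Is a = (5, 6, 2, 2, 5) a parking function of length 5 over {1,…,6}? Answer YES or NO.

Sorted: b = (2, 2, 5, 5, 6).
  b_1=2 ≤ 2
  b_2=2 ≤ 3
  b_3=5 > 4
  fails at i=3 ⇒ NO

NO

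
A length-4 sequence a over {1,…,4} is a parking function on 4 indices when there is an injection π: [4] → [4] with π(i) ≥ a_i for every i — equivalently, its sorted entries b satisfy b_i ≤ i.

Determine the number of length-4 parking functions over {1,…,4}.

|PF(4,4)| = (4+1−4)·(4+1)^{4−1} = 1×125 = 125 (Pollak)
One tuple (2,2,2,1) → sorted (1,2,2,2): b_i ≤ i ∀i, a PF.

125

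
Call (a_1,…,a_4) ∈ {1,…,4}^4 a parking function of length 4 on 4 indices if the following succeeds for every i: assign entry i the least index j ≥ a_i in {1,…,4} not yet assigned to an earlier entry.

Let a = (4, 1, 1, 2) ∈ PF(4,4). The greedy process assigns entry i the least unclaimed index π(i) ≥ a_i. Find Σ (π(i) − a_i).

2

Σπ(i) = 1+…+4 = 10; Σa = 4+1+1+2 = 8; disp = 10−8 = 2.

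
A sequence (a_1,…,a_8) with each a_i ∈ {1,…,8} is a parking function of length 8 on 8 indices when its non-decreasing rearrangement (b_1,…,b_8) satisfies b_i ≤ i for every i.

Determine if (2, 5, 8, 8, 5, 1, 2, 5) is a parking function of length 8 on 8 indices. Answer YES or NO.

Rearranged: b = (1, 2, 2, 5, 5, 5, 8, 8).
  b_1=1 ≤ 1
  b_2=2 ≤ 2
  b_3=2 ≤ 3
  b_4=5 > 4
  fails at i=4 ⇒ NO

NO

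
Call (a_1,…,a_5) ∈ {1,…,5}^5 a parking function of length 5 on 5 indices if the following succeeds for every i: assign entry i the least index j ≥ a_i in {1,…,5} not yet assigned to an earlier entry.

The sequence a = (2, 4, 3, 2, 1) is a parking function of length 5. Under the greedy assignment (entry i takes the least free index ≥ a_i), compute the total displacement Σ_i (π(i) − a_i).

3

Σπ = 15 ({1..5} each once); Σa = 2+4+3+2+1 = 12; disp = 15−12 = 3.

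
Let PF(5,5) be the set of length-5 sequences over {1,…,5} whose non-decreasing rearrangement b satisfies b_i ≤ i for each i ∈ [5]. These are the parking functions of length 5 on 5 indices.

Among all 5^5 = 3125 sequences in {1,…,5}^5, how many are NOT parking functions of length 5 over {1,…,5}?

|PF(5,5)| = (6−5)·6^(5−1) = 1 · 1296 = 1296
Example (5,4,3,4,2) → sorted (2,3,4,4,5): b_1=2>1, not a PF.
So 3125 − 1296 = 1829 fail.

1829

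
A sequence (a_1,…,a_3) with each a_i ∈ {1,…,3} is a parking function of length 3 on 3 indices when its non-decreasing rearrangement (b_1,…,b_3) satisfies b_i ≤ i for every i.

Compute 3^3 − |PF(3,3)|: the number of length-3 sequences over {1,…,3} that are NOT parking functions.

|PF(3,3)| = (4−3)·4^(3−1) = 1 · 16 = 16 (Konheim–Weiss)
Example (3,2,2) → sorted (2,2,3): b_1=2>1, not a PF.
3^3 − 16 = 27 − 16 = 11

11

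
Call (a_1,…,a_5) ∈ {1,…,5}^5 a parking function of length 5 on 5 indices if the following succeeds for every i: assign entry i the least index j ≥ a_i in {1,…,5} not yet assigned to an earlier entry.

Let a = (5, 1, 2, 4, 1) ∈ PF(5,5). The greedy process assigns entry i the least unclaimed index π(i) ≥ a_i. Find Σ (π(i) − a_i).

2

Σπ = 15 ({1..5} each once); Σa = 5+1+2+4+1 = 13; disp = 15−13 = 2.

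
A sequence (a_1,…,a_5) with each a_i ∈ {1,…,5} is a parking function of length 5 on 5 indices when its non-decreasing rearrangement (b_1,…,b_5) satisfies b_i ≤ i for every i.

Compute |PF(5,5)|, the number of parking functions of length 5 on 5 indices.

|PF(5,5)| = 1·6^4 = 1·1296 = 1296 [KW]
E.g. (1,2,1,5,3) → sorted (1,1,2,3,5): b_i ≤ i ∀i, a PF.

1296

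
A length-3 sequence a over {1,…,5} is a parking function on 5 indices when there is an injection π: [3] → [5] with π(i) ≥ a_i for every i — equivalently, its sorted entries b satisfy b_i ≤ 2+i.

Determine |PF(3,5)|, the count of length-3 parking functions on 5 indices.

108

Count = 3·6^2 = 3 · 36 = 108 (Konheim–Weiss)
Example (5,4,2) → sorted (2,4,5): b_i ≤ 2+i ∀i, a PF.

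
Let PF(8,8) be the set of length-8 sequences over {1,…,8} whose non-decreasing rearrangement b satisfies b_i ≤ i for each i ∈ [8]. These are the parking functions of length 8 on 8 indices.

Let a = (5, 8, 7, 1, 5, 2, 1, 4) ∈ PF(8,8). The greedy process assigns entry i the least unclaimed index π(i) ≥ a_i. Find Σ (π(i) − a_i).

Σπ = 36 ({1..8} each once); Σa = 5+8+7+1+5+2+1+4 = 33; disp = 36−33 = 3.

3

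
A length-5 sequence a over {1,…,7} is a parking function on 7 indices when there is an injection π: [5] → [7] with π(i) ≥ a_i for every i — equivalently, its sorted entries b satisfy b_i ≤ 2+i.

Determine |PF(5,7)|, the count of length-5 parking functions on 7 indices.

|PF| = (7+1−5)·(7+1)^{5−1} = 3×4096 = 12288 [KW]
One tuple (4,5,3,1,7) → sorted (1,3,4,5,7): b_i ≤ 2+i ∀i, a PF.

12288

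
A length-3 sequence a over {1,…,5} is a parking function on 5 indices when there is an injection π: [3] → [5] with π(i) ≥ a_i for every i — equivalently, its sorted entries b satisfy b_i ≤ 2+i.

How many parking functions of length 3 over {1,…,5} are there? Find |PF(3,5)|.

Count = (6−3)·6^(3−1) = 3×36 = 108 (Pollak)
E.g. (1,3,5) → sorted (1,3,5): b_i ≤ 2+i ∀i, a PF.

108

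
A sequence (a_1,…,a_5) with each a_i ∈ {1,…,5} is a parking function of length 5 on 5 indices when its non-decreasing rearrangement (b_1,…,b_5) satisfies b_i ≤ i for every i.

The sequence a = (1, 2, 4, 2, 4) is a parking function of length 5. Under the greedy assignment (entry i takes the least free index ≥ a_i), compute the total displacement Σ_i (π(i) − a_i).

2

Σπ = 15 ({1..5} each once); Σa = 1+2+4+2+4 = 13; disp = 15−13 = 2.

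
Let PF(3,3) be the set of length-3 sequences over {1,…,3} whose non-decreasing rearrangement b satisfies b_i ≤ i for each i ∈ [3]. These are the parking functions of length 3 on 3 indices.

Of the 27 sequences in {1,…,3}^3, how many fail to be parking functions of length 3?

11

|PF(3,3)| = (3+1−3)·(3+1)^{3−1} = 1 · 16 = 16 [KW]
E.g. (3,2,2) → sorted (2,2,3): b_1=2>1, not a PF.
Total 27; non-PF = 27−16 = 11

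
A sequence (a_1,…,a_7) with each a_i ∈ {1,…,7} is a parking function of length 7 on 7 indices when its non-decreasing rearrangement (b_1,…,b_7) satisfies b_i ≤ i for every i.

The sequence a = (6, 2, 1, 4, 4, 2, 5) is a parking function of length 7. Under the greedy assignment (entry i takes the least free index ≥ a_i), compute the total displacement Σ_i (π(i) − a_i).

Σπ = 28 ({1..7} each once); Σa = 6+2+1+4+4+2+5 = 24; disp = 28−24 = 4.

4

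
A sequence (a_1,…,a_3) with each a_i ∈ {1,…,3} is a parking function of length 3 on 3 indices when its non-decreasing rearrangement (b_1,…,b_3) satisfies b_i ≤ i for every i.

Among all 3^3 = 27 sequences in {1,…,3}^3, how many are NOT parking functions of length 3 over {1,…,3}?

#PF = 1·4^2 = 1·16 = 16
E.g. (3,2,3) → sorted (2,3,3): b_1=2>1, not a PF.
3^3 − 16 = 27 − 16 = 11

11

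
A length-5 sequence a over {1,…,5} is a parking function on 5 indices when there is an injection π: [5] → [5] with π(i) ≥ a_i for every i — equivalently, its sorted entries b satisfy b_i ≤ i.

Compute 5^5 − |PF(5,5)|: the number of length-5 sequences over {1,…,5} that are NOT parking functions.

1829

|PF| = (5−5+1)·(5+1)^(5−1) = 1×1296 = 1296 [KW]
Check (5,5,2,3,5) → sorted (2,3,5,5,5): b_1=2>1, not a PF.
So 3125 − 1296 = 1829 fail.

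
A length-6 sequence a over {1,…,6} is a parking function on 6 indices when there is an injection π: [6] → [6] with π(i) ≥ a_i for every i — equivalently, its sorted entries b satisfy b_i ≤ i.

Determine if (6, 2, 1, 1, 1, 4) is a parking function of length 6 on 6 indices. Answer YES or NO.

YES

Rearranged: b = (1, 1, 1, 2, 4, 6).
  b_1=1 ≤ 1
  b_2=1 ≤ 2
  b_3=1 ≤ 3
  b_4=2 ≤ 4
  b_5=4 ≤ 5
  b_6=6 ≤ 6
All bounds hold ⇒ YES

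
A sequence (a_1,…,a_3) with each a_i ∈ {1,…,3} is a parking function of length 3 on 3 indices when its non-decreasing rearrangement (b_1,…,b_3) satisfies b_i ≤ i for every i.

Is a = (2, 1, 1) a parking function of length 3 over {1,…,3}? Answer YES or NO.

Order a: b = (1, 1, 2).
  b_1=1 ≤ 1
  b_2=1 ≤ 2
  b_3=2 ≤ 3
All bounds hold ⇒ YES

YES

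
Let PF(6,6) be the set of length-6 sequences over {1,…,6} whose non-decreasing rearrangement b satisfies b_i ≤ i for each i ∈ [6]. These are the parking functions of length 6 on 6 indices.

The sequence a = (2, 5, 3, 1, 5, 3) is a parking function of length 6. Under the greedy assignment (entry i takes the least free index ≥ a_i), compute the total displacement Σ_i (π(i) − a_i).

2

Σπ(i) = 1+…+6 = 21; Σa = 2+5+3+1+5+3 = 19; disp = 21−19 = 2.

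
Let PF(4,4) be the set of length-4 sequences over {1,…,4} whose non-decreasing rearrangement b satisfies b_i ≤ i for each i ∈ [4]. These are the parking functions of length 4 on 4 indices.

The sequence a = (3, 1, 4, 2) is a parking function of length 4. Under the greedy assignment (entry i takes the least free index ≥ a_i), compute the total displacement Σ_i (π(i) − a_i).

0

Σπ = 4·5/2 = 10 (π permutes [4]); Σa = 3+1+4+2 = 10; disp = 10−10 = 0.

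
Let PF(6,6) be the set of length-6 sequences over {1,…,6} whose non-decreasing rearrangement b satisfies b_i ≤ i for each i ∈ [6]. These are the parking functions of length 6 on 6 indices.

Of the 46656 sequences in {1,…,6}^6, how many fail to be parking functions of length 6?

29849

|PF| = 1·7^5 = 1×16807 = 16807 [KW]
Check (2,4,4,4,4,5) → sorted (2,4,4,4,4,5): b_1=2>1, not a PF.
6^6 − 16807 = 46656 − 16807 = 29849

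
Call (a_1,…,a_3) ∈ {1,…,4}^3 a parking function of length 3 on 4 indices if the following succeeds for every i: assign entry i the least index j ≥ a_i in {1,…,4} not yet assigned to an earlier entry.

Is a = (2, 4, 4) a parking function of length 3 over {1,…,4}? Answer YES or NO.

NO

Sorted: b = (2, 4, 4).
  b_1=2 ≤ 2
  b_2=4 > 3
  fails at i=2 ⇒ NO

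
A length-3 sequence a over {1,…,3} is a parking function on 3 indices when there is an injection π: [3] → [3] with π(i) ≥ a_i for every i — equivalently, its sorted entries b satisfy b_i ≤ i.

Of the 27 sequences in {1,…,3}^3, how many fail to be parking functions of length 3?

11

#PF = (4−3)·4^(3−1) = 1 · 16 = 16 (Pollak)
Example (2,2,2) → sorted (2,2,2): b_1=2>1, not a PF.
So 27 − 16 = 11 fail.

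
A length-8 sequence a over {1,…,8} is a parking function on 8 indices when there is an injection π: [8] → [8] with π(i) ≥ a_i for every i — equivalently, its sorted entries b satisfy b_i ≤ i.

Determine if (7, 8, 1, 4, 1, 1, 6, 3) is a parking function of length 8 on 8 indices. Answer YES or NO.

Order a: b = (1, 1, 1, 3, 4, 6, 7, 8).
  b_1=1 ≤ 1
  b_2=1 ≤ 2
  b_3=1 ≤ 3
  b_4=3 ≤ 4
  b_5=4 ≤ 5
  b_6=6 ≤ 6
  b_7=7 ≤ 7
  b_8=8 ≤ 8
All bounds hold ⇒ YES

YES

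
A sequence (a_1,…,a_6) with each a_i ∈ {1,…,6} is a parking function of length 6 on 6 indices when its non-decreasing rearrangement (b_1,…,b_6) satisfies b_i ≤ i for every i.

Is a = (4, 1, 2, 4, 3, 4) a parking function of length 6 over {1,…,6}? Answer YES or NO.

YES

Rearranged: b = (1, 2, 3, 4, 4, 4).
  b_1=1 ≤ 1
  b_2=2 ≤ 2
  b_3=3 ≤ 3
  b_4=4 ≤ 4
  b_5=4 ≤ 5
  b_6=4 ≤ 6
All bounds hold ⇒ YES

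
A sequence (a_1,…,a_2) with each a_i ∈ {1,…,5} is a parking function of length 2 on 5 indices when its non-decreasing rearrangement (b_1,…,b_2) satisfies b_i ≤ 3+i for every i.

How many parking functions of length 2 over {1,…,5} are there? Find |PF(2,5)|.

24

|PF(2,5)| = (5−2+1)·(5+1)^(2−1) = 4 · 6 = 24
Check (2,2) → sorted (2,2): b_i ≤ 3+i ∀i, a PF.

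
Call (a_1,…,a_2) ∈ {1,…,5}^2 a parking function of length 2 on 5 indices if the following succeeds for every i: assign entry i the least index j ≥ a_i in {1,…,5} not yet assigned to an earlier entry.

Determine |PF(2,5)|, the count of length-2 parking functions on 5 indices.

Count = (5+1−2)·(5+1)^{2−1} = 4 · 6 = 24 (Pollak)
Example (1,3) → sorted (1,3): b_i ≤ 3+i ∀i, a PF.

24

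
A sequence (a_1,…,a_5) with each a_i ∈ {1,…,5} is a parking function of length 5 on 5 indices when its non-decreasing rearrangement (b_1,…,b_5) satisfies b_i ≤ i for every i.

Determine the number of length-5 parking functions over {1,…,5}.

#PF = (6−5)·6^(5−1) = 1·1296 = 1296 [KW]
One tuple (2,5,4,1,3) → sorted (1,2,3,4,5): b_i ≤ i ∀i, a PF.

1296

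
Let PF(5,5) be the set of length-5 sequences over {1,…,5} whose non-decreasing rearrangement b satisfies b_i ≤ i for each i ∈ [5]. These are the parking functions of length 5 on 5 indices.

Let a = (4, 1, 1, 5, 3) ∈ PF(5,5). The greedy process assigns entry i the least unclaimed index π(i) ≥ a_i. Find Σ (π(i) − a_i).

1

Σπ = 15 ({1..5} each once); Σa = 4+1+1+5+3 = 14; disp = 15−14 = 1.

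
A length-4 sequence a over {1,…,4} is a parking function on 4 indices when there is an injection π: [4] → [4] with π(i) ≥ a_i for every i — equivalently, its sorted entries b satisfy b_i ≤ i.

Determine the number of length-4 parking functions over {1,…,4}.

Count = (4+1−4)·(4+1)^{4−1} = 1·125 = 125
E.g. (3,1,2,1) → sorted (1,1,2,3): b_i ≤ i ∀i, a PF.

125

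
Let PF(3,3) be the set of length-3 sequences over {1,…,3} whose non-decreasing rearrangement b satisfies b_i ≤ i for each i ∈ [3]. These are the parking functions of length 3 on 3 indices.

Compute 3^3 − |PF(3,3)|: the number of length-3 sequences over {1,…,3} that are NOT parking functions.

|PF(3,3)| = (4−3)·4^(3−1) = 1 · 16 = 16 (Pollak)
One tuple (3,3,1) → sorted (1,3,3): b_2=3>2, not a PF.
Total 27; non-PF = 27−16 = 11

11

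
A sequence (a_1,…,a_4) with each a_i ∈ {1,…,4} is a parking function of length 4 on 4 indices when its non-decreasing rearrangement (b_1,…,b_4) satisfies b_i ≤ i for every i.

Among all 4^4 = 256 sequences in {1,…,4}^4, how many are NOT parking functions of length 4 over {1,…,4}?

131

Count = 1·5^3 = 1×125 = 125 (Konheim–Weiss)
Example (4,4,1,4) → sorted (1,4,4,4): b_2=4>2, not a PF.
So 256 − 125 = 131 fail.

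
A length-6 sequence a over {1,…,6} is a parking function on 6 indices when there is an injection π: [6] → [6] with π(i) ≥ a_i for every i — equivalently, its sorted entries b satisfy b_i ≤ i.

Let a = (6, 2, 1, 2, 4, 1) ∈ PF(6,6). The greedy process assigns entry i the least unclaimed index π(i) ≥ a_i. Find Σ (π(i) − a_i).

5

Σπ(i) = 1+…+6 = 21; Σa = 6+2+1+2+4+1 = 16; disp = 21−16 = 5.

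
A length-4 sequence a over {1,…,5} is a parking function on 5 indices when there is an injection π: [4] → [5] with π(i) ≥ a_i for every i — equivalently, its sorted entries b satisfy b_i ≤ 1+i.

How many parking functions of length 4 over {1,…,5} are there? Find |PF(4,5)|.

432

|PF| = 2·6^3 = 2×216 = 432 (Pollak)
One tuple (1,5,4,2) → sorted (1,2,4,5): b_i ≤ 1+i ∀i, a PF.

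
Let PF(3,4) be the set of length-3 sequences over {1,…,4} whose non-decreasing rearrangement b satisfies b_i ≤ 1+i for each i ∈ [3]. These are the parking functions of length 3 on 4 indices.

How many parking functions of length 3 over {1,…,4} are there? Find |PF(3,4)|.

#PF = (5−3)·5^(3−1) = 2×25 = 50 [KW]
Example (2,1,2) → sorted (1,2,2): b_i ≤ 1+i ∀i, a PF.

50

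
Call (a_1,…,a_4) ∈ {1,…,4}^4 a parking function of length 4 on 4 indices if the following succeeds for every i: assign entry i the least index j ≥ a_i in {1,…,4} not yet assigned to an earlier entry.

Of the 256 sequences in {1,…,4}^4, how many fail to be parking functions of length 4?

131

|PF| = (5−4)·5^(4−1) = 1 · 125 = 125 (Konheim–Weiss)
Example (2,3,2,4) → sorted (2,2,3,4): b_1=2>1, not a PF.
4^4 − 125 = 256 − 125 = 131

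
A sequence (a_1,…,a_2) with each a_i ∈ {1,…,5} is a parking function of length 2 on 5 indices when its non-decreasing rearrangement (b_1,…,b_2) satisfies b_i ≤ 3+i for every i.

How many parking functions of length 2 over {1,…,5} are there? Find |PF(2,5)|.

24

|PF| = (5+1−2)·(5+1)^{2−1} = 4·6 = 24
Check (1,5) → sorted (1,5): b_i ≤ 3+i ∀i, a PF.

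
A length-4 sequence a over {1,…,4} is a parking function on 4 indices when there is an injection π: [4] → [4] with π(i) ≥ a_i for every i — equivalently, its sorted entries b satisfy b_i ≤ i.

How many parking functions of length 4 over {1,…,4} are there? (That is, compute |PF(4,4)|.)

125

Count = (5−4)·5^(4−1) = 1×125 = 125 (Pollak)
E.g. (1,2,2,1) → sorted (1,1,2,2): b_i ≤ i ∀i, a PF.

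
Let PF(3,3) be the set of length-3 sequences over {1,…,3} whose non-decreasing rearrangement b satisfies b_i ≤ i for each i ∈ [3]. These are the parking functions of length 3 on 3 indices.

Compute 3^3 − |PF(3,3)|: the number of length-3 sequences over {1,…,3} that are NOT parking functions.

#PF = (3−3+1)·(3+1)^(3−1) = 1×16 = 16 [KW]
Check (1,3,3) → sorted (1,3,3): b_2=3>2, not a PF.
So 27 − 16 = 11 fail.

11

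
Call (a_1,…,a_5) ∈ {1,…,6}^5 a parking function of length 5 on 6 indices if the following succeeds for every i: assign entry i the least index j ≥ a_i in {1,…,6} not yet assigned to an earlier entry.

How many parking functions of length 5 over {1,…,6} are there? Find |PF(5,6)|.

4802

#PF = 2·7^4 = 2 · 2401 = 4802 [KW]
One tuple (3,2,3,6,5) → sorted (2,3,3,5,6): b_i ≤ 1+i ∀i, a PF.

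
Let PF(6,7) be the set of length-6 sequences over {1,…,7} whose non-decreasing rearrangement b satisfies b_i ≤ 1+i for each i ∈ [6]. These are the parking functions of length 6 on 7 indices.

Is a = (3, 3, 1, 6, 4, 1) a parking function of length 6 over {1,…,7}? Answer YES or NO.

Order a: b = (1, 1, 3, 3, 4, 6).
  b_1=1 ≤ 2
  b_2=1 ≤ 3
  b_3=3 ≤ 4
  b_4=3 ≤ 5
  b_5=4 ≤ 6
  b_6=6 ≤ 7
All bounds hold ⇒ YES

YES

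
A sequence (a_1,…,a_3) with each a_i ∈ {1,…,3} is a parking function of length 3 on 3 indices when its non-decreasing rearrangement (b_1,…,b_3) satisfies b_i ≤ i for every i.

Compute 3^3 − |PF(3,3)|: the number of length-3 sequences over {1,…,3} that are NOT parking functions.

|PF| = (3−3+1)·(3+1)^(3−1) = 1 · 16 = 16
E.g. (3,3,2) → sorted (2,3,3): b_1=2>1, not a PF.
Total 27; non-PF = 27−16 = 11

11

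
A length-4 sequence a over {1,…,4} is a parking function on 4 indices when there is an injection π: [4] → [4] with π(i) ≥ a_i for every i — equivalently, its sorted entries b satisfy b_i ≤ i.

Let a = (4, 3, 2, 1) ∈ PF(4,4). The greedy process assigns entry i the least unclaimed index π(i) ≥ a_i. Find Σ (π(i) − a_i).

0

Σπ(i) = 1+…+4 = 10; Σa = 4+3+2+1 = 10; disp = 10−10 = 0.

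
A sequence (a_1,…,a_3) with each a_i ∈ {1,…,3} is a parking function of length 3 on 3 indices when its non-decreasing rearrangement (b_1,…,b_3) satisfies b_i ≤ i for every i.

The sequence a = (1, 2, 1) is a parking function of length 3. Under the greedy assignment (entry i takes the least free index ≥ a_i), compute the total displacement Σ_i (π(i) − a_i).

2

Σπ(i) = 1+…+3 = 6; Σa = 1+2+1 = 4; disp = 6−4 = 2.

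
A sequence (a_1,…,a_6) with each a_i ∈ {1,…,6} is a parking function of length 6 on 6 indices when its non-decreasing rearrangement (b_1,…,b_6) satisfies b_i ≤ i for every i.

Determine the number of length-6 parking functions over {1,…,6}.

16807

|PF(6,6)| = 1·7^5 = 1·16807 = 16807 (Konheim–Weiss)
E.g. (5,1,4,6,1,2) → sorted (1,1,2,4,5,6): b_i ≤ i ∀i, a PF.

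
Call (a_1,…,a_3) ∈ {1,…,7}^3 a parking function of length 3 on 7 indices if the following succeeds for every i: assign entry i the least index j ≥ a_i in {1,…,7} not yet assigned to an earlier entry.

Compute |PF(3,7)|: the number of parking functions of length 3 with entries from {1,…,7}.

320

Count = 5·8^2 = 5 · 64 = 320 (Pollak)
E.g. (3,6,4) → sorted (3,4,6): b_i ≤ 4+i ∀i, a PF.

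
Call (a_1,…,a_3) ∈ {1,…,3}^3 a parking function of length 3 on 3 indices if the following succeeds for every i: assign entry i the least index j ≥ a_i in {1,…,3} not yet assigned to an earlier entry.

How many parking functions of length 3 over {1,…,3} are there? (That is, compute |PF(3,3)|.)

16

Count = (4−3)·4^(3−1) = 1 · 16 = 16 [KW]
Example (2,2,1) → sorted (1,2,2): b_i ≤ i ∀i, a PF.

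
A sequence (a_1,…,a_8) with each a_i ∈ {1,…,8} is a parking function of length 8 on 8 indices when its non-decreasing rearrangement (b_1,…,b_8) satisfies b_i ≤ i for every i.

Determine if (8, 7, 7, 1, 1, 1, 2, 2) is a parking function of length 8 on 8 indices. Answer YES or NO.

Rearranged: b = (1, 1, 1, 2, 2, 7, 7, 8).
  b_1=1 ≤ 1
  b_2=1 ≤ 2
  b_3=1 ≤ 3
  b_4=2 ≤ 4
  b_5=2 ≤ 5
  b_6=7 > 6
  fails at i=6 ⇒ NO

NO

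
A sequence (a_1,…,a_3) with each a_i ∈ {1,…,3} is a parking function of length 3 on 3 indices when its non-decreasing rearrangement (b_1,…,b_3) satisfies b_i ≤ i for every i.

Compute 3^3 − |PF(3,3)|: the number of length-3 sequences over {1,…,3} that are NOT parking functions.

|PF(3,3)| = 1·4^2 = 1·16 = 16 (Pollak)
Check (2,3,3) → sorted (2,3,3): b_1=2>1, not a PF.
Total 27; non-PF = 27−16 = 11

11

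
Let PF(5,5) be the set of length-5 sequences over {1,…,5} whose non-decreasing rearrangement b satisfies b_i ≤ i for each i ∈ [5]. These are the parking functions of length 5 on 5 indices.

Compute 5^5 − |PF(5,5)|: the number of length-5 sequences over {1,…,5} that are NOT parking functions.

#PF = 1·6^4 = 1 · 1296 = 1296 (Pollak)
E.g. (5,4,3,5,1) → sorted (1,3,4,5,5): b_2=3>2, not a PF.
So 3125 − 1296 = 1829 fail.

1829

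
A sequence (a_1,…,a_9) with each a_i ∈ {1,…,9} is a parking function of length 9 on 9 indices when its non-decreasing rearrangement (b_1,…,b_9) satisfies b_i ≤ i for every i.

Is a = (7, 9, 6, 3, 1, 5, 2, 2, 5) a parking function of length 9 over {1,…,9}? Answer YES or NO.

Sorted: b = (1, 2, 2, 3, 5, 5, 6, 7, 9).
  b_1=1 ≤ 1
  b_2=2 ≤ 2
  b_3=2 ≤ 3
  b_4=3 ≤ 4
  b_5=5 ≤ 5
  b_6=5 ≤ 6
  b_7=6 ≤ 7
  b_8=7 ≤ 8
  b_9=9 ≤ 9
All bounds hold ⇒ YES

YES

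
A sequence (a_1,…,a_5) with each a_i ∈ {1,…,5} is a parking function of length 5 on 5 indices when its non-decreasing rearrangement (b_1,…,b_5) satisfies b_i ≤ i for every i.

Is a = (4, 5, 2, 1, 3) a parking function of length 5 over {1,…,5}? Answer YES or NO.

YES

Sorted: b = (1, 2, 3, 4, 5).
  b_1=1 ≤ 1
  b_2=2 ≤ 2
  b_3=3 ≤ 3
  b_4=4 ≤ 4
  b_5=5 ≤ 5
All bounds hold ⇒ YES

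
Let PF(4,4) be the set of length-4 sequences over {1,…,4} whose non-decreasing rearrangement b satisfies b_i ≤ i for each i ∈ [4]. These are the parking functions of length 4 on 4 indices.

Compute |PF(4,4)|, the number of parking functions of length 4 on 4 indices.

125

|PF(4,4)| = 1·5^3 = 1 · 125 = 125 (Konheim–Weiss)
Example (2,3,2,1) → sorted (1,2,2,3): b_i ≤ i ∀i, a PF.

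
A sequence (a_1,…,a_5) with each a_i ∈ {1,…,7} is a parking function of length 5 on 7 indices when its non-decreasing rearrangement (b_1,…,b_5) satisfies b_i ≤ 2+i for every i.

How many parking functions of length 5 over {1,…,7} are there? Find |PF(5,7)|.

|PF(5,7)| = 3·8^4 = 3·4096 = 12288 (Konheim–Weiss)
Check (3,4,2,7,2) → sorted (2,2,3,4,7): b_i ≤ 2+i ∀i, a PF.

12288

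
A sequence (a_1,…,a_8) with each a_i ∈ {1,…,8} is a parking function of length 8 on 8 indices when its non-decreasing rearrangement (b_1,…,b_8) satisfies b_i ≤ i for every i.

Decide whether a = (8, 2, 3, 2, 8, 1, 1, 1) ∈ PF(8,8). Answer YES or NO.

NO

Rearranged: b = (1, 1, 1, 2, 2, 3, 8, 8).
  b_1=1 ≤ 1
  b_2=1 ≤ 2
  b_3=1 ≤ 3
  b_4=2 ≤ 4
  b_5=2 ≤ 5
  b_6=3 ≤ 6
  b_7=8 > 7
  fails at i=7 ⇒ NO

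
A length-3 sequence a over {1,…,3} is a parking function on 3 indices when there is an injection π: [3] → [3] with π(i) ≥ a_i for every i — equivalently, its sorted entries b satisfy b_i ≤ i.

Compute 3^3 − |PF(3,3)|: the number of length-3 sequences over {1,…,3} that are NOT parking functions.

11

|PF(3,3)| = (3−3+1)·(3+1)^(3−1) = 1×16 = 16 (Konheim–Weiss)
Example (3,2,2) → sorted (2,2,3): b_1=2>1, not a PF.
So 27 − 16 = 11 fail.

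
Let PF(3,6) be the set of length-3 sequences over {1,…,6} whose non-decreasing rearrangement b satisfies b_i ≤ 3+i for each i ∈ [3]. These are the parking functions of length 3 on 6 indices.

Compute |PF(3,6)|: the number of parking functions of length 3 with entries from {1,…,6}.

|PF(3,6)| = 4·7^2 = 4×49 = 196 (Pollak)
E.g. (4,5,6) → sorted (4,5,6): b_i ≤ 3+i ∀i, a PF.

196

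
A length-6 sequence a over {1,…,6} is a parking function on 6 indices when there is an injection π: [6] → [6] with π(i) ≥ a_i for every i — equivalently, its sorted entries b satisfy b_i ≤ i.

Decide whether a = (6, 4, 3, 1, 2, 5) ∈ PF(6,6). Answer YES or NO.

YES

Rearranged: b = (1, 2, 3, 4, 5, 6).
  b_1=1 ≤ 1
  b_2=2 ≤ 2
  b_3=3 ≤ 3
  b_4=4 ≤ 4
  b_5=5 ≤ 5
  b_6=6 ≤ 6
All bounds hold ⇒ YES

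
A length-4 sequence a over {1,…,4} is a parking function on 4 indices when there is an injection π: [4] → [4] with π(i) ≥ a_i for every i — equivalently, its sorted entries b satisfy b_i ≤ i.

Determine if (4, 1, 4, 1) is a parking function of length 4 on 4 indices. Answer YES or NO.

NO

Sorted: b = (1, 1, 4, 4).
  b_1=1 ≤ 1
  b_2=1 ≤ 2
  b_3=4 > 3
  fails at i=3 ⇒ NO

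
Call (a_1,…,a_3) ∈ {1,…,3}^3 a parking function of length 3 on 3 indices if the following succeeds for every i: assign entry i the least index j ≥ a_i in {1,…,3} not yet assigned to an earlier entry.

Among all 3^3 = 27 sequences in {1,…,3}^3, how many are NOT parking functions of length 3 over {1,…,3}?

11

#PF = (4−3)·4^(3−1) = 1·16 = 16 (Konheim–Weiss)
Example (3,3,2) → sorted (2,3,3): b_1=2>1, not a PF.
Total 27; non-PF = 27−16 = 11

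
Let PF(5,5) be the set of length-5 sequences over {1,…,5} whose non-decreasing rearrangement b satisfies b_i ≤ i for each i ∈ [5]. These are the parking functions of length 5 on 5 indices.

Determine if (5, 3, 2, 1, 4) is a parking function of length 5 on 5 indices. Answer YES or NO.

YES

Rearranged: b = (1, 2, 3, 4, 5).
  b_1=1 ≤ 1
  b_2=2 ≤ 2
  b_3=3 ≤ 3
  b_4=4 ≤ 4
  b_5=5 ≤ 5
All bounds hold ⇒ YES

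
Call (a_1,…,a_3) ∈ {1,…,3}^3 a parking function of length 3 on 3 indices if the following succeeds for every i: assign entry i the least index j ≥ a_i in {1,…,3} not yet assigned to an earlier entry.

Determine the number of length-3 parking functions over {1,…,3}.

|PF| = 1·4^2 = 1 · 16 = 16
E.g. (3,1,2) → sorted (1,2,3): b_i ≤ i ∀i, a PF.

16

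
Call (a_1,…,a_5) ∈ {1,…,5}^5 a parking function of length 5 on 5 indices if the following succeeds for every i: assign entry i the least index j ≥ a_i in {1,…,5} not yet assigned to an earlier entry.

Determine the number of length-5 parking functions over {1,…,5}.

Count = (6−5)·6^(5−1) = 1×1296 = 1296
Check (1,5,3,4,2) → sorted (1,2,3,4,5): b_i ≤ i ∀i, a PF.

1296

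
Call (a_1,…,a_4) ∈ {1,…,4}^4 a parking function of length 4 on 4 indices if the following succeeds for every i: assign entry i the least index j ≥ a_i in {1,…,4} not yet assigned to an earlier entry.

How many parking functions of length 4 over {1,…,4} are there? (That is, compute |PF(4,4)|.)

#PF = (5−4)·5^(4−1) = 1·125 = 125 (Konheim–Weiss)
Check (2,1,3,2) → sorted (1,2,2,3): b_i ≤ i ∀i, a PF.

125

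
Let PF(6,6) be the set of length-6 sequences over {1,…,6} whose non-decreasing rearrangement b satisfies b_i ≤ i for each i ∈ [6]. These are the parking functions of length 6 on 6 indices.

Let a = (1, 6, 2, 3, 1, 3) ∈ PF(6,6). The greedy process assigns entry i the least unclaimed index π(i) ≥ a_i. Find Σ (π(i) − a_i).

5

Σπ = 21 ({1..6} each once); Σa = 1+6+2+3+1+3 = 16; disp = 21−16 = 5.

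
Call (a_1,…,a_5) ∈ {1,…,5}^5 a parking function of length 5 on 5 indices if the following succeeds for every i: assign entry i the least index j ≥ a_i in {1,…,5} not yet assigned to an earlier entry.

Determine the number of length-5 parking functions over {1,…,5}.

#PF = (5+1−5)·(5+1)^{5−1} = 1·1296 = 1296
Check (1,2,4,5,2) → sorted (1,2,2,4,5): b_i ≤ i ∀i, a PF.

1296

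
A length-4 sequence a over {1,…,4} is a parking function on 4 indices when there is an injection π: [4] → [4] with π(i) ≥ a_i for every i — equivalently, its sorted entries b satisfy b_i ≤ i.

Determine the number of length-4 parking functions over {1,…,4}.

125

Count = (4+1−4)·(4+1)^{4−1} = 1×125 = 125
E.g. (4,1,1,1) → sorted (1,1,1,4): b_i ≤ i ∀i, a PF.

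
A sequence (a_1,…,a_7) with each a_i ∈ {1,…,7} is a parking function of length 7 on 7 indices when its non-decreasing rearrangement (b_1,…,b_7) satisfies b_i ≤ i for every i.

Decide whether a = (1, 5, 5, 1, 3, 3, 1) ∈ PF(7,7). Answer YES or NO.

YES

Sorted: b = (1, 1, 1, 3, 3, 5, 5).
  b_1=1 ≤ 1
  b_2=1 ≤ 2
  b_3=1 ≤ 3
  b_4=3 ≤ 4
  b_5=3 ≤ 5
  b_6=5 ≤ 6
  b_7=5 ≤ 7
All bounds hold ⇒ YES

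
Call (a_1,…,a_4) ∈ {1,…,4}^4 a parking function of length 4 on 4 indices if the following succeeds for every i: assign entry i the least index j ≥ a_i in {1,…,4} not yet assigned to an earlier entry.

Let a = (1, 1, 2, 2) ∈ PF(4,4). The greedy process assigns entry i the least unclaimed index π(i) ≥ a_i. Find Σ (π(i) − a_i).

4

Σπ = 10 ({1..4} each once); Σa = 1+1+2+2 = 6; disp = 10−6 = 4.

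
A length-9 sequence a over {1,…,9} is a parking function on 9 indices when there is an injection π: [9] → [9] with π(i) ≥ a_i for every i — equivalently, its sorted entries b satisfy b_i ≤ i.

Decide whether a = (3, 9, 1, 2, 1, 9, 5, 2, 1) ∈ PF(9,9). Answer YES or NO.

NO

Sorted: b = (1, 1, 1, 2, 2, 3, 5, 9, 9).
  b_1=1 ≤ 1
  b_2=1 ≤ 2
  b_3=1 ≤ 3
  b_4=2 ≤ 4
  b_5=2 ≤ 5
  b_6=3 ≤ 6
  b_7=5 ≤ 7
  b_8=9 > 8
  fails at i=8 ⇒ NO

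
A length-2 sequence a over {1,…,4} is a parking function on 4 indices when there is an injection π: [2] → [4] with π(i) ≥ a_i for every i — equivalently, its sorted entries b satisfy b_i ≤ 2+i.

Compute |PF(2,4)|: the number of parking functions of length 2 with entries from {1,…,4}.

|PF| = 3·5^1 = 3×5 = 15 (Pollak)
E.g. (2,4) → sorted (2,4): b_i ≤ 2+i ∀i, a PF.

15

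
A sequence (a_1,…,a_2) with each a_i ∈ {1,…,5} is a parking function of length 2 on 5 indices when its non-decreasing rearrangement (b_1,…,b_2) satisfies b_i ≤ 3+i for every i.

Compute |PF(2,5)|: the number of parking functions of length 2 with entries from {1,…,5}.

24

Count = (6−2)·6^(2−1) = 4×6 = 24 (Pollak)
E.g. (1,2) → sorted (1,2): b_i ≤ 3+i ∀i, a PF.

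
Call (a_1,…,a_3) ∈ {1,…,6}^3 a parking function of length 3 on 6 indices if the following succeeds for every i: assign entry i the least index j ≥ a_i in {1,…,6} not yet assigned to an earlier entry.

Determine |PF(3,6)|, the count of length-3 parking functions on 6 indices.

196

|PF| = (6+1−3)·(6+1)^{3−1} = 4 · 49 = 196 (Konheim–Weiss)
E.g. (6,4,3) → sorted (3,4,6): b_i ≤ 3+i ∀i, a PF.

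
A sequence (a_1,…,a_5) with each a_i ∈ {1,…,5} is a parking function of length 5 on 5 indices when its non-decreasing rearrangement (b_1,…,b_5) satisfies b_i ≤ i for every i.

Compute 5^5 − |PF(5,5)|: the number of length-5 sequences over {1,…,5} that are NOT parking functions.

Count = (5+1−5)·(5+1)^{5−1} = 1·1296 = 1296 [KW]
Example (4,5,4,3,4) → sorted (3,4,4,4,5): b_1=3>1, not a PF.
Total 3125; non-PF = 3125−1296 = 1829

1829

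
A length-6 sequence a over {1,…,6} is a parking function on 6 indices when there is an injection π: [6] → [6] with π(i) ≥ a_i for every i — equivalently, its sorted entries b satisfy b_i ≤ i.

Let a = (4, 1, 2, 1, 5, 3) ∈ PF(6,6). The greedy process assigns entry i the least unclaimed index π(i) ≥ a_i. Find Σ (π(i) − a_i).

5

Σπ(i) = 1+…+6 = 21; Σa = 4+1+2+1+5+3 = 16; disp = 21−16 = 5.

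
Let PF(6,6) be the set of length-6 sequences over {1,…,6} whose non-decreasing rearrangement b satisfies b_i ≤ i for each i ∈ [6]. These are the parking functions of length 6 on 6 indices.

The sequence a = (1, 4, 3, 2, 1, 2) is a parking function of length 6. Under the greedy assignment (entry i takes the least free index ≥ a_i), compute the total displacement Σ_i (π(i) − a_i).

8

Σπ = 6·7/2 = 21 (π permutes [6]); Σa = 1+4+3+2+1+2 = 13; disp = 21−13 = 8.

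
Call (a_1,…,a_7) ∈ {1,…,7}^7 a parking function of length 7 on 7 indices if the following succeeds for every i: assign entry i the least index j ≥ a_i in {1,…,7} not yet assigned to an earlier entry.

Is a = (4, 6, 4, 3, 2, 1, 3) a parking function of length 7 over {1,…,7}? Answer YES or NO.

Order a: b = (1, 2, 3, 3, 4, 4, 6).
  b_1=1 ≤ 1
  b_2=2 ≤ 2
  b_3=3 ≤ 3
  b_4=3 ≤ 4
  b_5=4 ≤ 5
  b_6=4 ≤ 6
  b_7=6 ≤ 7
All bounds hold ⇒ YES

YES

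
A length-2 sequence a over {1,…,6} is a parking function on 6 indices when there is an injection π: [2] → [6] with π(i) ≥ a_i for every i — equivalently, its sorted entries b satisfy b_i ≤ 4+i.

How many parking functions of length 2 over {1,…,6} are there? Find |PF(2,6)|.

Count = (6−2+1)·(6+1)^(2−1) = 5·7 = 35 [KW]
One tuple (1,5) → sorted (1,5): b_i ≤ 4+i ∀i, a PF.

35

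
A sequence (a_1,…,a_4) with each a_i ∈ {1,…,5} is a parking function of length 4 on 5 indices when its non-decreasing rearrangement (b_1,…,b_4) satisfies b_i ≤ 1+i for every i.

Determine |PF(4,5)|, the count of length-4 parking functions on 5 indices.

|PF| = 2·6^3 = 2 · 216 = 432
One tuple (4,4,2,3) → sorted (2,3,4,4): b_i ≤ 1+i ∀i, a PF.

432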